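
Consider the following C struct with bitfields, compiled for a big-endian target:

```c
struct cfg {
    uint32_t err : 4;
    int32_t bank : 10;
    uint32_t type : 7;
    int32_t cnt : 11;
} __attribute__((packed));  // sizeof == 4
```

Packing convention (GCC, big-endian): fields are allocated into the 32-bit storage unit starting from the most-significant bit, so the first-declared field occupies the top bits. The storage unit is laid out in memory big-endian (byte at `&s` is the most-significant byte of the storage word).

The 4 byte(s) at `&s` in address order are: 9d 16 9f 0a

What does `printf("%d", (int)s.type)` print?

83

[0]=0x9d [1]=0x16 [2]=0x9f [3]=0x0a (big-endian) → word 0x9d169f0a
err [28+:4] = (word>>28) & 0xf = 9
bank [18+:10] = (word>>18) & 0x3ff = 837
type [11+:7] = (word>>11) & 0x7f = 83  ←
cnt [0+:11] = (word>>0) & 0x7ff = 1802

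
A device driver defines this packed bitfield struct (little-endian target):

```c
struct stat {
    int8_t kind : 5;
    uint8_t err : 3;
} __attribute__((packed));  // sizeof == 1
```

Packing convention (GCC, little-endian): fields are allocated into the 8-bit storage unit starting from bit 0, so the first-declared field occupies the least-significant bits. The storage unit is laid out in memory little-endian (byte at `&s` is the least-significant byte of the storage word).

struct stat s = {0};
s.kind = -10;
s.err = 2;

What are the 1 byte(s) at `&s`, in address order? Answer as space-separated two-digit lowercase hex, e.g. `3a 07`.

[0+:5] kind=-10 & 0x1f = 0x16; word=0x16
[5+:3] err=2 & 0x7 = 0x2; word=0x56
word = 0x56 → little-endian bytes:
  [0]=0x56

56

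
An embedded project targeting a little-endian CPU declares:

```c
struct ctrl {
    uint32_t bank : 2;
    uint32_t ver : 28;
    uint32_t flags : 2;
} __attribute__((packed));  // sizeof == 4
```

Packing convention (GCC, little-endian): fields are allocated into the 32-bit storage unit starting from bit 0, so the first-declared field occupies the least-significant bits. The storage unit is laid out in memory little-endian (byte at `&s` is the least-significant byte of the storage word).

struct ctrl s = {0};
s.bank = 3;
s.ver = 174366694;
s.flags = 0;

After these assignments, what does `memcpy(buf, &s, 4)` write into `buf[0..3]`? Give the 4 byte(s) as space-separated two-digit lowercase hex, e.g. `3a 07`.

9b 7f 92 29

bank:2 = 3 → 0x3 << 0 → word 0x00000003
ver:28 = 174366694 → 0xa649fe6 << 2 → word 0x29927f9b
flags:2 = 0 → 0x0 << 30 → word 0x29927f9b
word = 0x29927f9b → little-endian bytes:
  [0]=0x9b  [1]=0x7f  [2]=0x92  [3]=0x29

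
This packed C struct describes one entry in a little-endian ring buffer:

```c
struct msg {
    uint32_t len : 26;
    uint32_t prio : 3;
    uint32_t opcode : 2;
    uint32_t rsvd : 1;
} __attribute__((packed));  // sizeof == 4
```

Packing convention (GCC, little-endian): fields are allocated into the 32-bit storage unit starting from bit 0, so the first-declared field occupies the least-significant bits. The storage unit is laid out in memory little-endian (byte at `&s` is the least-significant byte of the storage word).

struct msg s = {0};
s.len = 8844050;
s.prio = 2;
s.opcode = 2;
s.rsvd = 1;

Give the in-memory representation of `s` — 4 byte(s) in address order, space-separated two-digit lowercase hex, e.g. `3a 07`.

[0+:26] len=8844050 & 0x3ffffff = 0x86f312; word=0x0086f312
[26+:3] prio=2 & 0x7 = 0x2; word=0x0886f312
[29+:2] opcode=2 & 0x3 = 0x2; word=0x4886f312
[31+:1] rsvd=1 & 0x1 = 0x1; word=0xc886f312
word = 0xc886f312 → little-endian bytes:
  [0]=0x12  [1]=0xf3  [2]=0x86  [3]=0xc8

12 f3 86 c8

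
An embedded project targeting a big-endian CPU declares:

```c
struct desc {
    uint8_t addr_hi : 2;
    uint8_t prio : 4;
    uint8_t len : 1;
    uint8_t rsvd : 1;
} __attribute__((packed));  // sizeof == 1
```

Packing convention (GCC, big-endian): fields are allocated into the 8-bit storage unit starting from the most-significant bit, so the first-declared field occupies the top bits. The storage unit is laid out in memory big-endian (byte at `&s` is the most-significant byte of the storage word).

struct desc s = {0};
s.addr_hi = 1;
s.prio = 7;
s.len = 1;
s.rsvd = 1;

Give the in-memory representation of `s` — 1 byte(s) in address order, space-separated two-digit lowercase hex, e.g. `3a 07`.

addr_hi (2b) val=1 bits=0x1 at bit 6: 0x40
prio (4b) val=7 bits=0x7 at bit 2: 0x5c
len (1b) val=1 bits=0x1 at bit 1: 0x5e
rsvd (1b) val=1 bits=0x1 at bit 0: 0x5f
word = 0x5f → big-endian bytes:
  [0]=0x5f

5f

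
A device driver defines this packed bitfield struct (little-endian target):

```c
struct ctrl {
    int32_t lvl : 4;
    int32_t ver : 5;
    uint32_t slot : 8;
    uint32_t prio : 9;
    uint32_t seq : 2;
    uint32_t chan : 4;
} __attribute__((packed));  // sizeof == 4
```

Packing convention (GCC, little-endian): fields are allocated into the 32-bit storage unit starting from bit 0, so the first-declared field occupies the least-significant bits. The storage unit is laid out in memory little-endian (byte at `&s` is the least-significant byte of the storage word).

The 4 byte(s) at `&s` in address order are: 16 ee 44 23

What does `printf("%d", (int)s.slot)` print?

119

[0]=0x16 [1]=0xee [2]=0x44 [3]=0x23 (little-endian) → word 0x2344ee16
lvl:4 @ bit 0 → (0x2344ee16>>0)&0xf = 0x6
ver:5 @ bit 4 → (0x2344ee16>>4)&0x1f = 0x1
slot:8 @ bit 9 → (0x2344ee16>>9)&0xff = 0x77  ←
prio:9 @ bit 17 → (0x2344ee16>>17)&0x1ff = 0x1a2
seq:2 @ bit 26 → (0x2344ee16>>26)&0x3 = 0x0
chan:4 @ bit 28 → (0x2344ee16>>28)&0xf = 0x2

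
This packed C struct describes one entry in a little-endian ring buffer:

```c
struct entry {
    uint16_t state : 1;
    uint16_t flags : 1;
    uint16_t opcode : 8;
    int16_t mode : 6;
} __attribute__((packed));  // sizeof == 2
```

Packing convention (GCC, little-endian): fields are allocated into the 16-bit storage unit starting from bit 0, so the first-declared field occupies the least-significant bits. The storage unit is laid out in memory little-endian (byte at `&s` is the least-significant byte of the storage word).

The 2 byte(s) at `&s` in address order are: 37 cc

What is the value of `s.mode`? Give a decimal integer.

[0]=0x37 [1]=0xcc (little-endian) → word 0xcc37
state:1 @ bit 0 → (0xcc37>>0)&0x1 = 0x1
flags:1 @ bit 1 → (0xcc37>>1)&0x1 = 0x1
opcode:8 @ bit 2 → (0xcc37>>2)&0xff = 0xd
mode:6 @ bit 10 → (0xcc37>>10)&0x3f = 0x33  ←
mode signed 6b, MSB=1: 51 - 64 = -13

-13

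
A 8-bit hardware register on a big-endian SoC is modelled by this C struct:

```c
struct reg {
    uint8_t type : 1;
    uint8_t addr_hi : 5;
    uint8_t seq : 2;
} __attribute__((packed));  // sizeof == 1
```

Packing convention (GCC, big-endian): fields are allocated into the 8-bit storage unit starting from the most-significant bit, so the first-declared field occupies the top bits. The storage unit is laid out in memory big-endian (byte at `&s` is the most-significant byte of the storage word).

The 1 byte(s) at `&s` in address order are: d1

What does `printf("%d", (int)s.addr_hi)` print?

20

[0]=0xd1 (big-endian) → word 0xd1
type:1 @ bit 7 → (0xd1>>7)&0x1 = 0x1
addr_hi:5 @ bit 2 → (0xd1>>2)&0x1f = 0x14  ←
seq:2 @ bit 0 → (0xd1>>0)&0x3 = 0x1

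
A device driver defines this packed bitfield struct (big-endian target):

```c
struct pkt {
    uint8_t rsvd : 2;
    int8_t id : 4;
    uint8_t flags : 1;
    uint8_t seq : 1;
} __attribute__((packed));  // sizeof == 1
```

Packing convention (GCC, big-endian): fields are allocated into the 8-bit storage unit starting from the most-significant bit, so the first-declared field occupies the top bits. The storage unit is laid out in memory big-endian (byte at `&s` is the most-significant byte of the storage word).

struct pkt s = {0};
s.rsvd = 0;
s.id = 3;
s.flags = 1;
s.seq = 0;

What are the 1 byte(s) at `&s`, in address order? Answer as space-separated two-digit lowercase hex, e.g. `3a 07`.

rsvd:2 = 0 → 0x0 << 6 → word 0x00
id:4 = 3 → 0x3 << 2 → word 0x0c
flags:1 = 1 → 0x1 << 1 → word 0x0e
seq:1 = 0 → 0x0 << 0 → word 0x0e
word = 0x0e → big-endian bytes:
  [0]=0x0e

0e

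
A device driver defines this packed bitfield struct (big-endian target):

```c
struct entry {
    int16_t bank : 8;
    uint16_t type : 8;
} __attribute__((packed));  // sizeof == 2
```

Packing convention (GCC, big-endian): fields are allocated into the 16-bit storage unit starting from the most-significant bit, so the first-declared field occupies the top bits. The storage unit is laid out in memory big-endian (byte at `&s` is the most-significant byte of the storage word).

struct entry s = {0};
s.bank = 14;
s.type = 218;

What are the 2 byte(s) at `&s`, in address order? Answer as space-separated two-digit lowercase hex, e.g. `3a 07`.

[8+:8] bank=14 & 0xff = 0xe; word=0x0e00
[0+:8] type=218 & 0xff = 0xda; word=0x0eda
word = 0x0eda → big-endian bytes:
  [0]=0x0e  [1]=0xda

0e da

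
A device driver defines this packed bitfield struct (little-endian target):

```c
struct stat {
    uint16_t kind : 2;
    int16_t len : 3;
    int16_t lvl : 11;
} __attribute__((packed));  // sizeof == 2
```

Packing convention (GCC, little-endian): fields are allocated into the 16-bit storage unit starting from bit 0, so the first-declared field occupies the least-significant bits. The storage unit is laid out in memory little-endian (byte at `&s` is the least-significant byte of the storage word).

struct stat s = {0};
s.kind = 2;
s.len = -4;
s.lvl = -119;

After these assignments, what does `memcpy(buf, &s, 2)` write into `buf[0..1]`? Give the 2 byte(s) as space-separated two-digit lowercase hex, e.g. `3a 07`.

kind (2b) val=2 bits=0x2 at bit 0: 0x0002
len (3b) val=-4 bits=0x4 at bit 2: 0x0012
lvl (11b) val=-119 bits=0x789 at bit 5: 0xf132
word = 0xf132 → little-endian bytes:
  [0]=0x32  [1]=0xf1

32 f1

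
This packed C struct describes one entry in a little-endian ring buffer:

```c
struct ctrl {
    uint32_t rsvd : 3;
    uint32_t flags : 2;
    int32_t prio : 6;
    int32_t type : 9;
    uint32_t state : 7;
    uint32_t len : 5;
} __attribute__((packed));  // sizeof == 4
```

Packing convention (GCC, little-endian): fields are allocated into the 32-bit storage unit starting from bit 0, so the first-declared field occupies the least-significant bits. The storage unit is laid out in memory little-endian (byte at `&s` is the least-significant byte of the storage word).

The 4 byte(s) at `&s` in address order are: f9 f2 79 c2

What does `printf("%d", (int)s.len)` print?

[0]=0xf9 [1]=0xf2 [2]=0x79 [3]=0xc2 (little-endian) → word 0xc279f2f9
rsvd:3 @ bit 0 → (0xc279f2f9>>0)&0x7 = 0x1
flags:2 @ bit 3 → (0xc279f2f9>>3)&0x3 = 0x3
prio:6 @ bit 5 → (0xc279f2f9>>5)&0x3f = 0x17
type:9 @ bit 11 → (0xc279f2f9>>11)&0x1ff = 0x13e
state:7 @ bit 20 → (0xc279f2f9>>20)&0x7f = 0x27
len:5 @ bit 27 → (0xc279f2f9>>27)&0x1f = 0x18  ←

24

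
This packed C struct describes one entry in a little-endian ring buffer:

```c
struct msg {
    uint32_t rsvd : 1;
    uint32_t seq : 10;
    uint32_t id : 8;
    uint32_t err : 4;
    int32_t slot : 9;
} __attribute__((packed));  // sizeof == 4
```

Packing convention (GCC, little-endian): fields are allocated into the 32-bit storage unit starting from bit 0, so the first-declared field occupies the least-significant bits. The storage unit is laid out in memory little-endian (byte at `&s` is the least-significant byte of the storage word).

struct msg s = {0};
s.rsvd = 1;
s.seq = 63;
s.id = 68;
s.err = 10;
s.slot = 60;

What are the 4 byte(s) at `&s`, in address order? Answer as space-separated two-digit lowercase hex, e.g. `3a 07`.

7f 20 52 1e

rsvd:1 = 1 → 0x1 << 0 → word 0x00000001
seq:10 = 63 → 0x3f << 1 → word 0x0000007f
id:8 = 68 → 0x44 << 11 → word 0x0002207f
err:4 = 10 → 0xa << 19 → word 0x0052207f
slot:9 = 60 → 0x3c << 23 → word 0x1e52207f
word = 0x1e52207f → little-endian bytes:
  [0]=0x7f  [1]=0x20  [2]=0x52  [3]=0x1e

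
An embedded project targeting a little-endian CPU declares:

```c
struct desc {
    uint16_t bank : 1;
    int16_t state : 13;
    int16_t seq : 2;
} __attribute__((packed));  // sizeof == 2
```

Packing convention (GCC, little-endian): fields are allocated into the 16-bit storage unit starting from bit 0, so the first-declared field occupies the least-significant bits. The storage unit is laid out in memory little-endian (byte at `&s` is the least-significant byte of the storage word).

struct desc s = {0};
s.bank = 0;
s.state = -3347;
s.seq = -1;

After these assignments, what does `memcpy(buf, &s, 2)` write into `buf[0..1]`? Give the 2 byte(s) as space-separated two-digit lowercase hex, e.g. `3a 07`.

bank (1b) val=0 bits=0x0 at bit 0: 0x0000
state (13b) val=-3347 bits=0x12ed at bit 1: 0x25da
seq (2b) val=-1 bits=0x3 at bit 14: 0xe5da
word = 0xe5da → little-endian bytes:
  [0]=0xda  [1]=0xe5

da e5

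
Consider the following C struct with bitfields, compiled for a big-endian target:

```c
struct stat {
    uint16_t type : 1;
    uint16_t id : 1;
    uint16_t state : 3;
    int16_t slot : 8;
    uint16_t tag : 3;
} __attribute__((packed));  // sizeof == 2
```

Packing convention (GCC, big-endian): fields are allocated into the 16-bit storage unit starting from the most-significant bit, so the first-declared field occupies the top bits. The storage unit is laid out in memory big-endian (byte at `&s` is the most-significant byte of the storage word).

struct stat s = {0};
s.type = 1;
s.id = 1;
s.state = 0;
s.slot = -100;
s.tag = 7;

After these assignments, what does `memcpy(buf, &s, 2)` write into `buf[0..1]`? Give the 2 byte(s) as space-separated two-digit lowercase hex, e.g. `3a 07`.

c4 e7

type (1b) val=1 bits=0x1 at bit 15: 0x8000
id (1b) val=1 bits=0x1 at bit 14: 0xc000
state (3b) val=0 bits=0x0 at bit 11: 0xc000
slot (8b) val=-100 bits=0x9c at bit 3: 0xc4e0
tag (3b) val=7 bits=0x7 at bit 0: 0xc4e7
word = 0xc4e7 → big-endian bytes:
  [0]=0xc4  [1]=0xe7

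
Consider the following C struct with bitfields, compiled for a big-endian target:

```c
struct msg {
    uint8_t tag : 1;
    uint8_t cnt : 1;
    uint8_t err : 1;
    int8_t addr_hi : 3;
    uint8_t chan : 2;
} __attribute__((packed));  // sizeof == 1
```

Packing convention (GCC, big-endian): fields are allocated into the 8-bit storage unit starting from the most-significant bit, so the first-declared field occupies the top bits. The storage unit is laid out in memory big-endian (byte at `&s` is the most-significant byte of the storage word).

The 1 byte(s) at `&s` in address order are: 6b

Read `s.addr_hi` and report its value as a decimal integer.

2

[0]=0x6b (big-endian) → word 0x6b
tag [7+:1] = (word>>7) & 0x1 = 0
cnt [6+:1] = (word>>6) & 0x1 = 1
err [5+:1] = (word>>5) & 0x1 = 1
addr_hi [2+:3] = (word>>2) & 0x7 = 2  ←
chan [0+:2] = (word>>0) & 0x3 = 3
addr_hi signed 3b, MSB=0: value = 2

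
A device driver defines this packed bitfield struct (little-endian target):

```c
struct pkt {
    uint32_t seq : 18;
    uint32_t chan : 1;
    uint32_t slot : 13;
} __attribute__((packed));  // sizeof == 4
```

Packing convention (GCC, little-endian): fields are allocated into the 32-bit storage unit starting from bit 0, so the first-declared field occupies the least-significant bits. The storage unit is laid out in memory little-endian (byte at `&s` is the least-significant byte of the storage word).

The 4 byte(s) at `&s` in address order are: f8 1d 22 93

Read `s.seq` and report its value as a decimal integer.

[0]=0xf8 [1]=0x1d [2]=0x22 [3]=0x93 (little-endian) → word 0x93221df8
seq [0+:18] = (word>>0) & 0x3ffff = 138744  ←
chan [18+:1] = (word>>18) & 0x1 = 0
slot [19+:13] = (word>>19) & 0x1fff = 4708

138744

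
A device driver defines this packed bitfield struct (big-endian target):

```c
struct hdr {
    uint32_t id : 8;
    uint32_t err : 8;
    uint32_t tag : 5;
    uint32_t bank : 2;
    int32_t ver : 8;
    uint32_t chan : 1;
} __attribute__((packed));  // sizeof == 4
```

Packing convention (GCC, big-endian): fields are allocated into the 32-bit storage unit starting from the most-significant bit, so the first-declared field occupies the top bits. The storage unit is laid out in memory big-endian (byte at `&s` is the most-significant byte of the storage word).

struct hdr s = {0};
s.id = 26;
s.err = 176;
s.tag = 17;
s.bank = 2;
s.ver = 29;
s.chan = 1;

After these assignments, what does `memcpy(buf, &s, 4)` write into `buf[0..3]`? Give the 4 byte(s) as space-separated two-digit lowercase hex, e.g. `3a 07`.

1a b0 8c 3b

id (8b) val=26 bits=0x1a at bit 24: 0x1a000000
err (8b) val=176 bits=0xb0 at bit 16: 0x1ab00000
tag (5b) val=17 bits=0x11 at bit 11: 0x1ab08800
bank (2b) val=2 bits=0x2 at bit 9: 0x1ab08c00
ver (8b) val=29 bits=0x1d at bit 1: 0x1ab08c3a
chan (1b) val=1 bits=0x1 at bit 0: 0x1ab08c3b
word = 0x1ab08c3b → big-endian bytes:
  [0]=0x1a  [1]=0xb0  [2]=0x8c  [3]=0x3b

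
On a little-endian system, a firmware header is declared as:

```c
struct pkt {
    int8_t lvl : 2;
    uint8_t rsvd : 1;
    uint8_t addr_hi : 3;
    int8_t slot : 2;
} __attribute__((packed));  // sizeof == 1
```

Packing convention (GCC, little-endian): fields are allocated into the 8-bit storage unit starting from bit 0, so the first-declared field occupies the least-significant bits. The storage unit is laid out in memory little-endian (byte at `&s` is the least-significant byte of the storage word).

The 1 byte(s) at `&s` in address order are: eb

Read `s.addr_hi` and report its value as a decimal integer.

5

[0]=0xeb (little-endian) → word 0xeb
lvl [0+:2] = (word>>0) & 0x3 = 3
rsvd [2+:1] = (word>>2) & 0x1 = 0
addr_hi [3+:3] = (word>>3) & 0x7 = 5  ←
slot [6+:2] = (word>>6) & 0x3 = 3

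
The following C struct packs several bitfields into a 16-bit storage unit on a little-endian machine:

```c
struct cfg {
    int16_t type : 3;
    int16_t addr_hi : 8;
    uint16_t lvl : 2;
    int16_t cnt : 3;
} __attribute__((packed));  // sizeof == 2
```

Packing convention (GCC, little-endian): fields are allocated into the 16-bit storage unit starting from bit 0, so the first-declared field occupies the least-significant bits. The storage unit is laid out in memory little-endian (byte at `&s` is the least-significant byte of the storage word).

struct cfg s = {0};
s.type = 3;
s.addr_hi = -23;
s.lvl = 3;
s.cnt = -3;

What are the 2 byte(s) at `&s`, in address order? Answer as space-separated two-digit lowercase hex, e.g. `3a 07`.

4b bf

type:3 = 3 → 0x3 << 0 → word 0x0003
addr_hi:8 = -23 → 0xe9 << 3 → word 0x074b
lvl:2 = 3 → 0x3 << 11 → word 0x1f4b
cnt:3 = -3 → 0x5 << 13 → word 0xbf4b
word = 0xbf4b → little-endian bytes:
  [0]=0x4b  [1]=0xbf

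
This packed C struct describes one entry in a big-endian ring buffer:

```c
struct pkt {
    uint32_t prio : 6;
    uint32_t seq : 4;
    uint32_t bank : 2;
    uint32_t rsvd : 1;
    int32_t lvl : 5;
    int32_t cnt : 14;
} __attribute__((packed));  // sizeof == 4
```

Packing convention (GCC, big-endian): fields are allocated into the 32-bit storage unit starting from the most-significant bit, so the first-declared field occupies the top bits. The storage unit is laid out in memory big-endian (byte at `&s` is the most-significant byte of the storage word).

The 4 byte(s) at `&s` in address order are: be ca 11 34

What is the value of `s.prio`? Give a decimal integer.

[0]=0xbe [1]=0xca [2]=0x11 [3]=0x34 (big-endian) → word 0xbeca1134
prio [26+:6] = (word>>26) & 0x3f = 47  ←
seq [22+:4] = (word>>22) & 0xf = 11
bank [20+:2] = (word>>20) & 0x3 = 0
rsvd [19+:1] = (word>>19) & 0x1 = 1
lvl [14+:5] = (word>>14) & 0x1f = 8
cnt [0+:14] = (word>>0) & 0x3fff = 4404

47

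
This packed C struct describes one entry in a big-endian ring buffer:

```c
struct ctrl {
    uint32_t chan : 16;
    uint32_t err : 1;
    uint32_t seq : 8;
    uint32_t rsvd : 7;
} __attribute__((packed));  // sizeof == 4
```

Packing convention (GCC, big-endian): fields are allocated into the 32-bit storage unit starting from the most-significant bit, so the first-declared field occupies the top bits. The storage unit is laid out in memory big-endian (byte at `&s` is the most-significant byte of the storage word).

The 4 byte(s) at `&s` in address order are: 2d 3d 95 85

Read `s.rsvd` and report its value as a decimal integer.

[0]=0x2d [1]=0x3d [2]=0x95 [3]=0x85 (big-endian) → word 0x2d3d9585
chan:16 @ bit 16 → (0x2d3d9585>>16)&0xffff = 0x2d3d
err:1 @ bit 15 → (0x2d3d9585>>15)&0x1 = 0x1
seq:8 @ bit 7 → (0x2d3d9585>>7)&0xff = 0x2b
rsvd:7 @ bit 0 → (0x2d3d9585>>0)&0x7f = 0x5  ←

5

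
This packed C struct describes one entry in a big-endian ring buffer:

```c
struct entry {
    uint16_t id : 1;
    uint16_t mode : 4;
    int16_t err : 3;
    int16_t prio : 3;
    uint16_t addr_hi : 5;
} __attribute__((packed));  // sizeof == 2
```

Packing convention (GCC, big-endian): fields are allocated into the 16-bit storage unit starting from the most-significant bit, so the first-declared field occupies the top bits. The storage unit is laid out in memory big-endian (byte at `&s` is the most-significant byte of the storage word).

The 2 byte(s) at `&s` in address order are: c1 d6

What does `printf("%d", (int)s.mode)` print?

[0]=0xc1 [1]=0xd6 (big-endian) → word 0xc1d6
id [15+:1] = (word>>15) & 0x1 = 1
mode [11+:4] = (word>>11) & 0xf = 8  ←
err [8+:3] = (word>>8) & 0x7 = 1
prio [5+:3] = (word>>5) & 0x7 = 6
addr_hi [0+:5] = (word>>0) & 0x1f = 22

8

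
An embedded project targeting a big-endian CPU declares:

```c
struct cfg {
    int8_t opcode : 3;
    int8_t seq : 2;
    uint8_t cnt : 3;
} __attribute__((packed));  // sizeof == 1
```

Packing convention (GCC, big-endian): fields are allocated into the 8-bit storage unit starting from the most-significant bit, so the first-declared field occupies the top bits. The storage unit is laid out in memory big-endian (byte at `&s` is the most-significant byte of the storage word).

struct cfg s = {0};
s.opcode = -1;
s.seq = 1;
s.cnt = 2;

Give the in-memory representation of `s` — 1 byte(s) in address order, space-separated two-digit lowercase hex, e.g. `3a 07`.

ea

[5+:3] opcode=-1 & 0x7 = 0x7; word=0xe0
[3+:2] seq=1 & 0x3 = 0x1; word=0xe8
[0+:3] cnt=2 & 0x7 = 0x2; word=0xea
word = 0xea → big-endian bytes:
  [0]=0xea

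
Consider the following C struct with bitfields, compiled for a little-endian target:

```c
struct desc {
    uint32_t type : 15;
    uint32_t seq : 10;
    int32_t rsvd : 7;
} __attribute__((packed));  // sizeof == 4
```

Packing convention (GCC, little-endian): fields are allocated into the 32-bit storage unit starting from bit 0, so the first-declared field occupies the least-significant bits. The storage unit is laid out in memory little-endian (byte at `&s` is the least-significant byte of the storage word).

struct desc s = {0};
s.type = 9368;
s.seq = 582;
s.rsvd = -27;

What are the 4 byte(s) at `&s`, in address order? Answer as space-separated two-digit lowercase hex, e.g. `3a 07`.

98 24 23 cb

type:15 = 9368 → 0x2498 << 0 → word 0x00002498
seq:10 = 582 → 0x246 << 15 → word 0x01232498
rsvd:7 = -27 → 0x65 << 25 → word 0xcb232498
word = 0xcb232498 → little-endian bytes:
  [0]=0x98  [1]=0x24  [2]=0x23  [3]=0xcb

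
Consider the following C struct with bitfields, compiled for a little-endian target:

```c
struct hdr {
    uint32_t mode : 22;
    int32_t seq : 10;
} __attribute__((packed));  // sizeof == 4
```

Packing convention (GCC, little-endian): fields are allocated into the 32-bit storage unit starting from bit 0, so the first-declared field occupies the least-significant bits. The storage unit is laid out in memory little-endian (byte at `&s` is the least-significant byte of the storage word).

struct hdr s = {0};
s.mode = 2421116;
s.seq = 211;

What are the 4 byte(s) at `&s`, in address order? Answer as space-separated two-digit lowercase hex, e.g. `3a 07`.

7c f1 e4 34

mode (22b) val=2421116 bits=0x24f17c at bit 0: 0x0024f17c
seq (10b) val=211 bits=0xd3 at bit 22: 0x34e4f17c
word = 0x34e4f17c → little-endian bytes:
  [0]=0x7c  [1]=0xf1  [2]=0xe4  [3]=0x34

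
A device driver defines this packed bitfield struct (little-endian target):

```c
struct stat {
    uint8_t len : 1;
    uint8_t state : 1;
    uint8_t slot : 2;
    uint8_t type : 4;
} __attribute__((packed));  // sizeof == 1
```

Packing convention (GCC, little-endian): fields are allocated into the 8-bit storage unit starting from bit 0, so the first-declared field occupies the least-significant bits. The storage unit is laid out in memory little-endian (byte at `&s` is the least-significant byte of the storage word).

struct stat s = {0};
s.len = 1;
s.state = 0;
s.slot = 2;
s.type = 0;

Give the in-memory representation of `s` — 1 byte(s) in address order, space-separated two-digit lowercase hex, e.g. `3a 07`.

len (1b) val=1 bits=0x1 at bit 0: 0x01
state (1b) val=0 bits=0x0 at bit 1: 0x01
slot (2b) val=2 bits=0x2 at bit 2: 0x09
type (4b) val=0 bits=0x0 at bit 4: 0x09
word = 0x09 → little-endian bytes:
  [0]=0x09

09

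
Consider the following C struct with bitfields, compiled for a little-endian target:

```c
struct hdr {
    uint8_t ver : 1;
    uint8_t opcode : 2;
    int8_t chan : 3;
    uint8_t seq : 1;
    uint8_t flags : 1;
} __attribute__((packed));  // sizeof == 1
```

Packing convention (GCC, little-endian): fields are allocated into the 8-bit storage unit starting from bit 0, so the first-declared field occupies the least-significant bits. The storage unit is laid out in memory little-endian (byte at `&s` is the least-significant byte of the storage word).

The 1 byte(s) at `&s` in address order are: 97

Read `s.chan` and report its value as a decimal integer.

[0]=0x97 (little-endian) → word 0x97
ver [0+:1] = (word>>0) & 0x1 = 1
opcode [1+:2] = (word>>1) & 0x3 = 3
chan [3+:3] = (word>>3) & 0x7 = 2  ←
seq [6+:1] = (word>>6) & 0x1 = 0
flags [7+:1] = (word>>7) & 0x1 = 1
chan signed 3b, MSB=0: value = 2

2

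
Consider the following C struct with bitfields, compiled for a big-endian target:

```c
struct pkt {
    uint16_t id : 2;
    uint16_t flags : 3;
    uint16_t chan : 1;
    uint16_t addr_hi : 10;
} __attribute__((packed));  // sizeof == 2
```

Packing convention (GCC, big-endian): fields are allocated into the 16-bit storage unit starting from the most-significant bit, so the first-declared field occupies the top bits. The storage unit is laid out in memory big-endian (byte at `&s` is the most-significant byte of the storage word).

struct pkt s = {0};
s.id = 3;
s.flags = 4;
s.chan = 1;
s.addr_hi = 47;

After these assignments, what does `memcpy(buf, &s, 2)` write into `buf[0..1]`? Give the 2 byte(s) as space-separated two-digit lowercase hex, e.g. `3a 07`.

e4 2f

id:2 = 3 → 0x3 << 14 → word 0xc000
flags:3 = 4 → 0x4 << 11 → word 0xe000
chan:1 = 1 → 0x1 << 10 → word 0xe400
addr_hi:10 = 47 → 0x2f << 0 → word 0xe42f
word = 0xe42f → big-endian bytes:
  [0]=0xe4  [1]=0x2f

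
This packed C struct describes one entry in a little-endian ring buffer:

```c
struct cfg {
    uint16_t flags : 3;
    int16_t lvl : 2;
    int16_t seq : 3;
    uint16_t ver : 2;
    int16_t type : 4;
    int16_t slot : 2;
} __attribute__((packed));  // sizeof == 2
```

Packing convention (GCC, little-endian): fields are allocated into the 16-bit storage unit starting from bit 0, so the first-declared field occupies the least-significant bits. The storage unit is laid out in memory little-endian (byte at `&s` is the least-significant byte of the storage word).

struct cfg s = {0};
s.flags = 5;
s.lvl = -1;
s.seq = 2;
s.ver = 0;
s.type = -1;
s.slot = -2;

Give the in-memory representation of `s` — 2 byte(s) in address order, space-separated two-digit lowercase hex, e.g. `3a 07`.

5d bc

[0+:3] flags=5 & 0x7 = 0x5; word=0x0005
[3+:2] lvl=-1 & 0x3 = 0x3; word=0x001d
[5+:3] seq=2 & 0x7 = 0x2; word=0x005d
[8+:2] ver=0 & 0x3 = 0x0; word=0x005d
[10+:4] type=-1 & 0xf = 0xf; word=0x3c5d
[14+:2] slot=-2 & 0x3 = 0x2; word=0xbc5d
word = 0xbc5d → little-endian bytes:
  [0]=0x5d  [1]=0xbc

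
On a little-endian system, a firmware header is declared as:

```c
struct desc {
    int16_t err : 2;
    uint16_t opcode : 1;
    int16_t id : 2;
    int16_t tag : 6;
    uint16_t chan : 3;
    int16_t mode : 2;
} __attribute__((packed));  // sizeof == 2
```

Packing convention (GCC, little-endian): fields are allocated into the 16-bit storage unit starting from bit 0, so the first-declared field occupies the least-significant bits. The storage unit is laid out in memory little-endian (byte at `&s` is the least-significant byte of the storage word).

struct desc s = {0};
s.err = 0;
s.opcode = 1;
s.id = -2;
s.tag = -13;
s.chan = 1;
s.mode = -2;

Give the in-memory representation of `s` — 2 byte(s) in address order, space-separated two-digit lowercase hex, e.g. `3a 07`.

[0+:2] err=0 & 0x3 = 0x0; word=0x0000
[2+:1] opcode=1 & 0x1 = 0x1; word=0x0004
[3+:2] id=-2 & 0x3 = 0x2; word=0x0014
[5+:6] tag=-13 & 0x3f = 0x33; word=0x0674
[11+:3] chan=1 & 0x7 = 0x1; word=0x0e74
[14+:2] mode=-2 & 0x3 = 0x2; word=0x8e74
word = 0x8e74 → little-endian bytes:
  [0]=0x74  [1]=0x8e

74 8e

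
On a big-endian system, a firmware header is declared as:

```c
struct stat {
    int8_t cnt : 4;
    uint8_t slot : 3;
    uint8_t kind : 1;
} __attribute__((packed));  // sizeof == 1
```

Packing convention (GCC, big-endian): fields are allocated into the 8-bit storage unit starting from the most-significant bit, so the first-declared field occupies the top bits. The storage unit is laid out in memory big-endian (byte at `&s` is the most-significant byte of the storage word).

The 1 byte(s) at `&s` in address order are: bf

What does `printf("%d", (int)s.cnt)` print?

[0]=0xbf (big-endian) → word 0xbf
cnt [4+:4] = (word>>4) & 0xf = 11  ←
slot [1+:3] = (word>>1) & 0x7 = 7
kind [0+:1] = (word>>0) & 0x1 = 1
cnt signed 4b, MSB=1: 11 - 16 = -5

-5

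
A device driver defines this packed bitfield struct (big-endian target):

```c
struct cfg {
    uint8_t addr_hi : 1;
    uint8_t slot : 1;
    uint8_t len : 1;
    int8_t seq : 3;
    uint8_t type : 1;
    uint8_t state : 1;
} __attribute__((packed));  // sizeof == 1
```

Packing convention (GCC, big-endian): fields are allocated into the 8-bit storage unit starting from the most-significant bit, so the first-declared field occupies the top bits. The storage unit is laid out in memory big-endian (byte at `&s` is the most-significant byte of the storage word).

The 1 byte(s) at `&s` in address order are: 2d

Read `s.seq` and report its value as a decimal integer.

[0]=0x2d (big-endian) → word 0x2d
addr_hi:1 @ bit 7 → (0x2d>>7)&0x1 = 0x0
slot:1 @ bit 6 → (0x2d>>6)&0x1 = 0x0
len:1 @ bit 5 → (0x2d>>5)&0x1 = 0x1
seq:3 @ bit 2 → (0x2d>>2)&0x7 = 0x3  ←
type:1 @ bit 1 → (0x2d>>1)&0x1 = 0x0
state:1 @ bit 0 → (0x2d>>0)&0x1 = 0x1
seq signed 3b, MSB=0: value = 3

3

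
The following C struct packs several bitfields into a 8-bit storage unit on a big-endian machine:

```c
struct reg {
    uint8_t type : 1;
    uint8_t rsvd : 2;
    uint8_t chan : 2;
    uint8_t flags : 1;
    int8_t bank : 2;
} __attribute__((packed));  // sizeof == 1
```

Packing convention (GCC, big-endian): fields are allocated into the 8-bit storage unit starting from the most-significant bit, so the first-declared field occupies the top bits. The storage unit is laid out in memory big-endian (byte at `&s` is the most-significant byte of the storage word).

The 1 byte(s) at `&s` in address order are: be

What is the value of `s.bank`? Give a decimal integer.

-2

[0]=0xbe (big-endian) → word 0xbe
type [7+:1] = (word>>7) & 0x1 = 1
rsvd [5+:2] = (word>>5) & 0x3 = 1
chan [3+:2] = (word>>3) & 0x3 = 3
flags [2+:1] = (word>>2) & 0x1 = 1
bank [0+:2] = (word>>0) & 0x3 = 2  ←
bank signed 2b, MSB=1: 2 - 4 = -2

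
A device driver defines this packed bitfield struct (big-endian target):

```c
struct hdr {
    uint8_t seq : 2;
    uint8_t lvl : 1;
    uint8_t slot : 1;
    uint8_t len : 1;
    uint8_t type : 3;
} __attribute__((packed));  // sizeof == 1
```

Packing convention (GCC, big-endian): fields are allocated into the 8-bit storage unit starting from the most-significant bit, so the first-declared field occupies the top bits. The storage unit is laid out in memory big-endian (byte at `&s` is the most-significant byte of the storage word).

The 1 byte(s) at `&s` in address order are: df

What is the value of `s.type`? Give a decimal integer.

[0]=0xdf (big-endian) → word 0xdf
seq:2 @ bit 6 → (0xdf>>6)&0x3 = 0x3
lvl:1 @ bit 5 → (0xdf>>5)&0x1 = 0x0
slot:1 @ bit 4 → (0xdf>>4)&0x1 = 0x1
len:1 @ bit 3 → (0xdf>>3)&0x1 = 0x1
type:3 @ bit 0 → (0xdf>>0)&0x7 = 0x7  ←

7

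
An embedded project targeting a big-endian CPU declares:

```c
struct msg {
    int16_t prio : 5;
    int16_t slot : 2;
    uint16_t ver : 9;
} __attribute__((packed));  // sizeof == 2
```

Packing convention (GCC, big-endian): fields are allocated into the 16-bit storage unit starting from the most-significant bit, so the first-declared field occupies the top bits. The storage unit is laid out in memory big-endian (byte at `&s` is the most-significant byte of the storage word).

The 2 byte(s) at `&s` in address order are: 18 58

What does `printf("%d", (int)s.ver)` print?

[0]=0x18 [1]=0x58 (big-endian) → word 0x1858
prio [11+:5] = (word>>11) & 0x1f = 3
slot [9+:2] = (word>>9) & 0x3 = 0
ver [0+:9] = (word>>0) & 0x1ff = 88  ←

88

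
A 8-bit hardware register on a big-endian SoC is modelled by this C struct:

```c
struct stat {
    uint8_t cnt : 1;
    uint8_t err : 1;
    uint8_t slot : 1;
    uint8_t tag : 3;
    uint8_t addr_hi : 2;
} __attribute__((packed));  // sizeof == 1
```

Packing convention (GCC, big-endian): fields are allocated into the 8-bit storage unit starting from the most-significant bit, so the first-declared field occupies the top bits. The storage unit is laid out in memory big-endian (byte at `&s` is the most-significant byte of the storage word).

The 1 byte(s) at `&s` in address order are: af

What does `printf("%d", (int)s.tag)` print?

[0]=0xaf (big-endian) → word 0xaf
cnt:1 @ bit 7 → (0xaf>>7)&0x1 = 0x1
err:1 @ bit 6 → (0xaf>>6)&0x1 = 0x0
slot:1 @ bit 5 → (0xaf>>5)&0x1 = 0x1
tag:3 @ bit 2 → (0xaf>>2)&0x7 = 0x3  ←
addr_hi:2 @ bit 0 → (0xaf>>0)&0x3 = 0x3

3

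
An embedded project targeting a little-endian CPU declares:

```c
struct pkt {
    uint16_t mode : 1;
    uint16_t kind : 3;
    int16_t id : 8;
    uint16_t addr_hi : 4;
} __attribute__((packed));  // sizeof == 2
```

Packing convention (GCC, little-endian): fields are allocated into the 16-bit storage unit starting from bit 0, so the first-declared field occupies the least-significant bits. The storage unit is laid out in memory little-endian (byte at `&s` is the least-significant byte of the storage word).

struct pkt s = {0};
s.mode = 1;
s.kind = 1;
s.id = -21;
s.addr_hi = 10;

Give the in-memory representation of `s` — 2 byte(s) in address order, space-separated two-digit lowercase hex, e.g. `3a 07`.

[0+:1] mode=1 & 0x1 = 0x1; word=0x0001
[1+:3] kind=1 & 0x7 = 0x1; word=0x0003
[4+:8] id=-21 & 0xff = 0xeb; word=0x0eb3
[12+:4] addr_hi=10 & 0xf = 0xa; word=0xaeb3
word = 0xaeb3 → little-endian bytes:
  [0]=0xb3  [1]=0xae

b3 ae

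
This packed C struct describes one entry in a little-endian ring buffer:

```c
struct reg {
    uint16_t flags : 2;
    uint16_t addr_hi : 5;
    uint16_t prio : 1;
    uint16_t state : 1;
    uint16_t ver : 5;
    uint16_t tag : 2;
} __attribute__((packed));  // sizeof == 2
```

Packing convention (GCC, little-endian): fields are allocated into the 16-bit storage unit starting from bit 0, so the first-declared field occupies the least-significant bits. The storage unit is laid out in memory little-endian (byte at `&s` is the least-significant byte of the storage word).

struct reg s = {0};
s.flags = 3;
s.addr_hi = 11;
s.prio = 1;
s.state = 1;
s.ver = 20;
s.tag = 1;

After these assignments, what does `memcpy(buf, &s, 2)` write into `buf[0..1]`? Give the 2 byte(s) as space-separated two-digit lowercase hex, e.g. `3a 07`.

af 69

[0+:2] flags=3 & 0x3 = 0x3; word=0x0003
[2+:5] addr_hi=11 & 0x1f = 0xb; word=0x002f
[7+:1] prio=1 & 0x1 = 0x1; word=0x00af
[8+:1] state=1 & 0x1 = 0x1; word=0x01af
[9+:5] ver=20 & 0x1f = 0x14; word=0x29af
[14+:2] tag=1 & 0x3 = 0x1; word=0x69af
word = 0x69af → little-endian bytes:
  [0]=0xaf  [1]=0x69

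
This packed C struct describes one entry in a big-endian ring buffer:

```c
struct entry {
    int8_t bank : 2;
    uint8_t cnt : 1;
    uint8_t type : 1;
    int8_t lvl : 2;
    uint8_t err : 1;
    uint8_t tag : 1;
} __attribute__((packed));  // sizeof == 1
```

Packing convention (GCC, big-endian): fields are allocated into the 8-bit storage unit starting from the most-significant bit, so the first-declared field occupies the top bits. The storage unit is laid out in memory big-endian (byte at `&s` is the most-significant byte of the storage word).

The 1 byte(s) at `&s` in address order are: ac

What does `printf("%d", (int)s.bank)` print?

[0]=0xac (big-endian) → word 0xac
bank:2 @ bit 6 → (0xac>>6)&0x3 = 0x2  ←
cnt:1 @ bit 5 → (0xac>>5)&0x1 = 0x1
type:1 @ bit 4 → (0xac>>4)&0x1 = 0x0
lvl:2 @ bit 2 → (0xac>>2)&0x3 = 0x3
err:1 @ bit 1 → (0xac>>1)&0x1 = 0x0
tag:1 @ bit 0 → (0xac>>0)&0x1 = 0x0
bank signed 2b, MSB=1: 2 - 4 = -2

-2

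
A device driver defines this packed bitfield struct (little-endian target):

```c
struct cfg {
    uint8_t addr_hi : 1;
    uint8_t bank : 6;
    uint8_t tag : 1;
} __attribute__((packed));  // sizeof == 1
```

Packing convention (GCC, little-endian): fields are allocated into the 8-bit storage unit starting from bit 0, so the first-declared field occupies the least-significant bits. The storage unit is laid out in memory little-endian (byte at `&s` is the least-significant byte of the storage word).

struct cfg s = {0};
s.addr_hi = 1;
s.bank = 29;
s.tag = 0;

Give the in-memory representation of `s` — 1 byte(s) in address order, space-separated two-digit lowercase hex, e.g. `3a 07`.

addr_hi (1b) val=1 bits=0x1 at bit 0: 0x01
bank (6b) val=29 bits=0x1d at bit 1: 0x3b
tag (1b) val=0 bits=0x0 at bit 7: 0x3b
word = 0x3b → little-endian bytes:
  [0]=0x3b

3b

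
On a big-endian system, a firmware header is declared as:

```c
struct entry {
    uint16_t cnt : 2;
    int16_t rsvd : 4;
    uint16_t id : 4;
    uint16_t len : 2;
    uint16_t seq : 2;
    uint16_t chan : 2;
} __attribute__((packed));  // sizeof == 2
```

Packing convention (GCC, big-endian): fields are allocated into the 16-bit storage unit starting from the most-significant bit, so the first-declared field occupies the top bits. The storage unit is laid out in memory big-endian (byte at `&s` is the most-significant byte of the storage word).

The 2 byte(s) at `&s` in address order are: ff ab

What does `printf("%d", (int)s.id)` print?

14

[0]=0xff [1]=0xab (big-endian) → word 0xffab
cnt:2 @ bit 14 → (0xffab>>14)&0x3 = 0x3
rsvd:4 @ bit 10 → (0xffab>>10)&0xf = 0xf
id:4 @ bit 6 → (0xffab>>6)&0xf = 0xe  ←
len:2 @ bit 4 → (0xffab>>4)&0x3 = 0x2
seq:2 @ bit 2 → (0xffab>>2)&0x3 = 0x2
chan:2 @ bit 0 → (0xffab>>0)&0x3 = 0x3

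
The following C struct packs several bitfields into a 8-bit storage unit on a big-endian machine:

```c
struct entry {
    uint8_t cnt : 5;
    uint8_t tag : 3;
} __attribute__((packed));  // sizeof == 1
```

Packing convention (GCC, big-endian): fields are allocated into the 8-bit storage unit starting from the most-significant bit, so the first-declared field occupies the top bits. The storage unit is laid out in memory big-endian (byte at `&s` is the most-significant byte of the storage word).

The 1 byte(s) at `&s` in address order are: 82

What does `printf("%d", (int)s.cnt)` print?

[0]=0x82 (big-endian) → word 0x82
cnt:5 @ bit 3 → (0x82>>3)&0x1f = 0x10  ←
tag:3 @ bit 0 → (0x82>>0)&0x7 = 0x2

16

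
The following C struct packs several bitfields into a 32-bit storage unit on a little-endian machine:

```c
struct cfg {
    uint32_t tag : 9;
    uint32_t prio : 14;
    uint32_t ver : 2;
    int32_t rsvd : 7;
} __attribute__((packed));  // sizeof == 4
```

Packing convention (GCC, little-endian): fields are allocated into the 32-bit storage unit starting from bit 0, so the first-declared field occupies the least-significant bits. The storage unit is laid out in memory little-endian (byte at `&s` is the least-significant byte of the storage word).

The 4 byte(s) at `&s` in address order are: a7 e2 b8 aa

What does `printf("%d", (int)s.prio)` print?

7281

[0]=0xa7 [1]=0xe2 [2]=0xb8 [3]=0xaa (little-endian) → word 0xaab8e2a7
tag [0+:9] = (word>>0) & 0x1ff = 167
prio [9+:14] = (word>>9) & 0x3fff = 7281  ←
ver [23+:2] = (word>>23) & 0x3 = 1
rsvd [25+:7] = (word>>25) & 0x7f = 85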